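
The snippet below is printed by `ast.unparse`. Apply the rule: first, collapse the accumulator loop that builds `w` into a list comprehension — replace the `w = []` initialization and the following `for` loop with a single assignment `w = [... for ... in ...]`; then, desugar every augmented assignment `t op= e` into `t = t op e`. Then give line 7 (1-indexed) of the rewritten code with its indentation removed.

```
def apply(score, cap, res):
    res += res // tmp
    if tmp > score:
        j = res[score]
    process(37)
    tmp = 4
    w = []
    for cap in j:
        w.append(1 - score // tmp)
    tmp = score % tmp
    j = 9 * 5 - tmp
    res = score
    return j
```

w = [1 - score // tmp for cap in j]

Transformed code:
def apply(score, cap, res):
    res = res + res // tmp
    if tmp > score:
        j = res[score]
    process(37)
    tmp = 4
    w = [1 - score // tmp for cap in j]
    tmp = score % tmp
    j = 9 * 5 - tmp
    res = score
    return j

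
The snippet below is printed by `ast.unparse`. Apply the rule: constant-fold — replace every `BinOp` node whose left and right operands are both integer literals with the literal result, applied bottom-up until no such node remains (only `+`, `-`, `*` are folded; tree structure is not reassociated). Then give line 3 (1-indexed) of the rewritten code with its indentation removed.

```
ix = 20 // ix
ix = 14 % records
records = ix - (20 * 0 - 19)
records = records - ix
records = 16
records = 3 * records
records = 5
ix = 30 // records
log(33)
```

records = ix - -19

Transformed code:
ix = 20 // ix
ix = 14 % records
records = ix - -19
records = records - ix
records = 16
records = 3 * records
records = 5
ix = 30 // records
log(33)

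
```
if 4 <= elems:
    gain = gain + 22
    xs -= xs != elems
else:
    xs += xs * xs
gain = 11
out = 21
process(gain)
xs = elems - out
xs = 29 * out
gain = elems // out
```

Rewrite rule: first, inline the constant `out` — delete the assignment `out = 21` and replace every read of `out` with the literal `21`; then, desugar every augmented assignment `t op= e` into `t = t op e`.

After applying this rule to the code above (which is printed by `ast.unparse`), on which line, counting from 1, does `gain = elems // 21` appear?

Transformed code:
if 4 <= elems:
    gain = gain + 22
    xs = xs - (xs != elems)
else:
    xs = xs + xs * xs
gain = 11
process(gain)
xs = elems - 21
xs = 29 * 21
gain = elems // 21

10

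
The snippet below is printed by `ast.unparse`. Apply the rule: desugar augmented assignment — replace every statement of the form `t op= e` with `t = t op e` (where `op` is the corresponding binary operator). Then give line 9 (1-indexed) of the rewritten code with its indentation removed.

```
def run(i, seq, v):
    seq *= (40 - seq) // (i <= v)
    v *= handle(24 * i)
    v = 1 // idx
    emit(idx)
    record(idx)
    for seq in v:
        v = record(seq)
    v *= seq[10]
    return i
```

Transformed code:
def run(i, seq, v):
    seq = seq * ((40 - seq) // (i <= v))
    v = v * handle(24 * i)
    v = 1 // idx
    emit(idx)
    record(idx)
    for seq in v:
        v = record(seq)
    v = v * seq[10]
    return i

v = v * seq[10]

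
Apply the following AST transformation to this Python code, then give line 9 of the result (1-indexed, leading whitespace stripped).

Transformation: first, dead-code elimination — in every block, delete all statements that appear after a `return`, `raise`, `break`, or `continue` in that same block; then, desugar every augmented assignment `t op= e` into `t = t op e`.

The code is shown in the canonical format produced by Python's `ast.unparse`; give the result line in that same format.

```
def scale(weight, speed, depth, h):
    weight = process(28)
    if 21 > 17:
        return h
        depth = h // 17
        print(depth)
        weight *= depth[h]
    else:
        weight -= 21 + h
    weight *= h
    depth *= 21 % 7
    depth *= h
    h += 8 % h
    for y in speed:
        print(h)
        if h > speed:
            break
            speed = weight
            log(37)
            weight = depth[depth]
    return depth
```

depth = depth * h

Transformed code:
def scale(weight, speed, depth, h):
    weight = process(28)
    if 21 > 17:
        return h
    else:
        weight = weight - (21 + h)
    weight = weight * h
    depth = depth * (21 % 7)
    depth = depth * h
    h = h + 8 % h
    for y in speed:
        print(h)
        if h > speed:
            break
    return depth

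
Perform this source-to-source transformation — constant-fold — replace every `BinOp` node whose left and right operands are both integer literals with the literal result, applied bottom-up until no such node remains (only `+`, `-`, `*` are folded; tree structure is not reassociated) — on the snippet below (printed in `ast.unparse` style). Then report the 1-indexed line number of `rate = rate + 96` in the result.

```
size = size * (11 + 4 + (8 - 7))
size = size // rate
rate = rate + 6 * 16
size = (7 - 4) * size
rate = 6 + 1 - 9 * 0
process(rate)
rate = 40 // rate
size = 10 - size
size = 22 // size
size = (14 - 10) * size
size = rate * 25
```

3

Transformed code:
size = size * 16
size = size // rate
rate = rate + 96
size = 3 * size
rate = 7
process(rate)
rate = 40 // rate
size = 10 - size
size = 22 // size
size = 4 * size
size = rate * 25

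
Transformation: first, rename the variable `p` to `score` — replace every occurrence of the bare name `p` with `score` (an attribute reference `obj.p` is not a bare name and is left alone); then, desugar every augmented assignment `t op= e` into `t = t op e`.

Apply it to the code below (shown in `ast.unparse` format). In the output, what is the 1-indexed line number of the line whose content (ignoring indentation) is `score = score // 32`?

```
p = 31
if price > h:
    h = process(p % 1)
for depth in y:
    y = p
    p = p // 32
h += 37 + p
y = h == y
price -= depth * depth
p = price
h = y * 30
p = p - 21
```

6

Transformed code:
score = 31
if price > h:
    h = process(score % 1)
for depth in y:
    y = score
    score = score // 32
h = h + (37 + score)
y = h == y
price = price - depth * depth
score = price
h = y * 30
score = score - 21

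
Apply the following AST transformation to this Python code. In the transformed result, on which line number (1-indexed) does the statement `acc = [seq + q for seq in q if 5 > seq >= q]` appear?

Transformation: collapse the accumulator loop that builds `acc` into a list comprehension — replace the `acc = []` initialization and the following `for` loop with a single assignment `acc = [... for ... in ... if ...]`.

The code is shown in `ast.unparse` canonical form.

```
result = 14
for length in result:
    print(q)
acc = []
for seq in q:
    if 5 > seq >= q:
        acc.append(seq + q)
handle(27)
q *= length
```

Transformed code:
result = 14
for length in result:
    print(q)
acc = [seq + q for seq in q if 5 > seq >= q]
handle(27)
q *= length

4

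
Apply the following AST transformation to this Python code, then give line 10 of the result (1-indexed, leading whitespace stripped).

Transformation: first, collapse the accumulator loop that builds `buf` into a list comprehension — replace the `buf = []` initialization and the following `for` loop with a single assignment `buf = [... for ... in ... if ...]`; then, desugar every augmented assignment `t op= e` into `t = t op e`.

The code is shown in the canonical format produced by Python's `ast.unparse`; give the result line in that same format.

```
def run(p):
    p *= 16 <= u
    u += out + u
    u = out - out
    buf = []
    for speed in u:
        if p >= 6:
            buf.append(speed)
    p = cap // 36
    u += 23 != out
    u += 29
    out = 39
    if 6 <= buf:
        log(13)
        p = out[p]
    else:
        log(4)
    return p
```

Transformed code:
def run(p):
    p = p * (16 <= u)
    u = u + (out + u)
    u = out - out
    buf = [speed for speed in u if p >= 6]
    p = cap // 36
    u = u + (23 != out)
    u = u + 29
    out = 39
    if 6 <= buf:
        log(13)
        p = out[p]
    else:
        log(4)
    return p

if 6 <= buf:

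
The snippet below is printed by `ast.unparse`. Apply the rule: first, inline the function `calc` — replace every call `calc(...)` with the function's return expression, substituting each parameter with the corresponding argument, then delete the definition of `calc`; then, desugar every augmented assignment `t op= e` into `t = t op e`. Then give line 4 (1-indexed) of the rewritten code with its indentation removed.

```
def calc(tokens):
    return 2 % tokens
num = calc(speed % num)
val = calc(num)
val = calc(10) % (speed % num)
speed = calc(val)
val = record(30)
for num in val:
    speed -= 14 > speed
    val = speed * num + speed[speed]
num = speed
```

Transformed code:
num = 2 % (speed % num)
val = 2 % num
val = 2 % 10 % (speed % num)
speed = 2 % val
val = record(30)
for num in val:
    speed = speed - (14 > speed)
    val = speed * num + speed[speed]
num = speed

speed = 2 % val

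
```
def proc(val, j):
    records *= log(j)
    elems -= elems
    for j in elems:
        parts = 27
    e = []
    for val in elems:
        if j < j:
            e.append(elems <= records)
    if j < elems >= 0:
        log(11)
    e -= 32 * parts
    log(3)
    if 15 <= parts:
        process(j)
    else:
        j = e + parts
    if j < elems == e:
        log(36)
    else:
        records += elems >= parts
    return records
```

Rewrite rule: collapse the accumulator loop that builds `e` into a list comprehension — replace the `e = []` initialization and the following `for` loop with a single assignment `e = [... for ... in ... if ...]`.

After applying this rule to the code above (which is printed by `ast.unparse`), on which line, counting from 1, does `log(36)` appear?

16

Transformed code:
def proc(val, j):
    records *= log(j)
    elems -= elems
    for j in elems:
        parts = 27
    e = [elems <= records for val in elems if j < j]
    if j < elems >= 0:
        log(11)
    e -= 32 * parts
    log(3)
    if 15 <= parts:
        process(j)
    else:
        j = e + parts
    if j < elems == e:
        log(36)
    else:
        records += elems >= parts
    return records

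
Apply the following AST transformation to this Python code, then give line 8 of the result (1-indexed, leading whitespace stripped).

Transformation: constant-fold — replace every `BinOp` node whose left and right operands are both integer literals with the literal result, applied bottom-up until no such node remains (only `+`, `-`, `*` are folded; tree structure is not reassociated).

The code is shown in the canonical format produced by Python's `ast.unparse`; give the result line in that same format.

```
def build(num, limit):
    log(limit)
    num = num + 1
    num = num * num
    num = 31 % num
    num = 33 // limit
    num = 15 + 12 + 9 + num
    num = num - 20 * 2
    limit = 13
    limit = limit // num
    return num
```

Transformed code:
def build(num, limit):
    log(limit)
    num = num + 1
    num = num * num
    num = 31 % num
    num = 33 // limit
    num = 36 + num
    num = num - 40
    limit = 13
    limit = limit // num
    return num

num = num - 40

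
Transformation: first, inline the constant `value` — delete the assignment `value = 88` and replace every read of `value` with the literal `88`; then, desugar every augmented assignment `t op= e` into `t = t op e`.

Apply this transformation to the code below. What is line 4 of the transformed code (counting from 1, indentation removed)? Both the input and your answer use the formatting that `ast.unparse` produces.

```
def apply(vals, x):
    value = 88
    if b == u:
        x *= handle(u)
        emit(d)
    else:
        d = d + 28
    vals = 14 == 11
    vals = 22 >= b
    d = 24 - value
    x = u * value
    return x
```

Transformed code:
def apply(vals, x):
    if b == u:
        x = x * handle(u)
        emit(d)
    else:
        d = d + 28
    vals = 14 == 11
    vals = 22 >= b
    d = 24 - 88
    x = u * 88
    return x

emit(d)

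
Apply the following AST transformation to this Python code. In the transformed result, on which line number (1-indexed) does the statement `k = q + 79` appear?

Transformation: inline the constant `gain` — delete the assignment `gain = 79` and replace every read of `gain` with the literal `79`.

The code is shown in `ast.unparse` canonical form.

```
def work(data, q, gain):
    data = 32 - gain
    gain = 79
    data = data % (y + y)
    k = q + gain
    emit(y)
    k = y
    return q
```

4

Transformed code:
def work(data, q, gain):
    data = 32 - 79
    data = data % (y + y)
    k = q + 79
    emit(y)
    k = y
    return q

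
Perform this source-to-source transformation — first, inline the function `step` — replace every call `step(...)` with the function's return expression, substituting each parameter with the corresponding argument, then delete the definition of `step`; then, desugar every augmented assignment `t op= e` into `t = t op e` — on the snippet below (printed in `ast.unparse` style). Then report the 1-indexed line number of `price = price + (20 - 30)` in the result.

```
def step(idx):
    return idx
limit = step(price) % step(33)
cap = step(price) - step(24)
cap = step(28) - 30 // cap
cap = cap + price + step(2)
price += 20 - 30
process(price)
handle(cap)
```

5

Transformed code:
limit = price % 33
cap = price - 24
cap = 28 - 30 // cap
cap = cap + price + 2
price = price + (20 - 30)
process(price)
handle(cap)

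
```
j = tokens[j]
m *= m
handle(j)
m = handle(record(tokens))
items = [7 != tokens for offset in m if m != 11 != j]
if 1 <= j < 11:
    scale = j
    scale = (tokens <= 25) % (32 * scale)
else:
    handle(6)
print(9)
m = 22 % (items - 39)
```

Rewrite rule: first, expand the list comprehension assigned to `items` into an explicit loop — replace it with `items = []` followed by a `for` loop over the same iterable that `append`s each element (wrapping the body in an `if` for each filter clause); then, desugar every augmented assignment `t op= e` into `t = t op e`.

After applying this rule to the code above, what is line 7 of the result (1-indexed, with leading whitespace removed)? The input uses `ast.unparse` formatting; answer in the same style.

Transformed code:
j = tokens[j]
m = m * m
handle(j)
m = handle(record(tokens))
items = []
for offset in m:
    if m != 11 != j:
        items.append(7 != tokens)
if 1 <= j < 11:
    scale = j
    scale = (tokens <= 25) % (32 * scale)
else:
    handle(6)
print(9)
m = 22 % (items - 39)

if m != 11 != j:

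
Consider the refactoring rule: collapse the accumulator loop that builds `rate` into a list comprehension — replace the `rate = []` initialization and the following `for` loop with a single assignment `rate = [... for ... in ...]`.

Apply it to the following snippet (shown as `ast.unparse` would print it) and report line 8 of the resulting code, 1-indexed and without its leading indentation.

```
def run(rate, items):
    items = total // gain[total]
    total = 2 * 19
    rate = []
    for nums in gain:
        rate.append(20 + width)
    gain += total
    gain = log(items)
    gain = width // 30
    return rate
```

return rate

Transformed code:
def run(rate, items):
    items = total // gain[total]
    total = 2 * 19
    rate = [20 + width for nums in gain]
    gain += total
    gain = log(items)
    gain = width // 30
    return rate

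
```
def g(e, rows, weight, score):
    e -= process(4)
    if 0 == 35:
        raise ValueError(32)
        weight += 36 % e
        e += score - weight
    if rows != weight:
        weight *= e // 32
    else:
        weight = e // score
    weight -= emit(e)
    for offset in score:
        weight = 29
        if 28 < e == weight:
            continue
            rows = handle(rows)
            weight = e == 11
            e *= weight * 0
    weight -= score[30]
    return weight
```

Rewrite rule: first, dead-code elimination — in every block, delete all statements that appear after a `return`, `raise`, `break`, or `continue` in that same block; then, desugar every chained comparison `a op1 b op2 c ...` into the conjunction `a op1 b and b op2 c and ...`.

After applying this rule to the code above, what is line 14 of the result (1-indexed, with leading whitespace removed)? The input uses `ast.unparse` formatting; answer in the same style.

Transformed code:
def g(e, rows, weight, score):
    e -= process(4)
    if 0 == 35:
        raise ValueError(32)
    if rows != weight:
        weight *= e // 32
    else:
        weight = e // score
    weight -= emit(e)
    for offset in score:
        weight = 29
        if 28 < e and e == weight:
            continue
    weight -= score[30]
    return weight

weight -= score[30]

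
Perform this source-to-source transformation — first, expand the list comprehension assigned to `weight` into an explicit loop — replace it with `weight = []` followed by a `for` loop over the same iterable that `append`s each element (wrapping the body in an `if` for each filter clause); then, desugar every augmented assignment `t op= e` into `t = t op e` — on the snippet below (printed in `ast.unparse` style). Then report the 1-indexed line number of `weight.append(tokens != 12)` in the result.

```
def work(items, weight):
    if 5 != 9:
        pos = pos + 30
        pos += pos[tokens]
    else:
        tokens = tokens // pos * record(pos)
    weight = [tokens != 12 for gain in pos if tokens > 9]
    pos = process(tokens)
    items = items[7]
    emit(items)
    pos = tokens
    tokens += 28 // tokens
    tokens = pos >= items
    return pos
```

10

Transformed code:
def work(items, weight):
    if 5 != 9:
        pos = pos + 30
        pos = pos + pos[tokens]
    else:
        tokens = tokens // pos * record(pos)
    weight = []
    for gain in pos:
        if tokens > 9:
            weight.append(tokens != 12)
    pos = process(tokens)
    items = items[7]
    emit(items)
    pos = tokens
    tokens = tokens + 28 // tokens
    tokens = pos >= items
    return pos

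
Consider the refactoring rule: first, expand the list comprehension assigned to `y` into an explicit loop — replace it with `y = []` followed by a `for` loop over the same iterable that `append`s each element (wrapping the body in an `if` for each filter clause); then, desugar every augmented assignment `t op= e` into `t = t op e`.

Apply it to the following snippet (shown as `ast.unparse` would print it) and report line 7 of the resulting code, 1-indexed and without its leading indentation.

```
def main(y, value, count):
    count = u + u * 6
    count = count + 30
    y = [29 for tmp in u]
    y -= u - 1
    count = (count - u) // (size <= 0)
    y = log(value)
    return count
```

y = y - (u - 1)

Transformed code:
def main(y, value, count):
    count = u + u * 6
    count = count + 30
    y = []
    for tmp in u:
        y.append(29)
    y = y - (u - 1)
    count = (count - u) // (size <= 0)
    y = log(value)
    return count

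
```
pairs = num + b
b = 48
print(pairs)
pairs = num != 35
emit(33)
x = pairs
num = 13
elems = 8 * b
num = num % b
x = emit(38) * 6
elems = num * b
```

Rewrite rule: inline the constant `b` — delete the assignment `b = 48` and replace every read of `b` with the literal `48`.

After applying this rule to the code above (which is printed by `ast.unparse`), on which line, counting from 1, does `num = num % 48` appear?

Transformed code:
pairs = num + 48
print(pairs)
pairs = num != 35
emit(33)
x = pairs
num = 13
elems = 8 * 48
num = num % 48
x = emit(38) * 6
elems = num * 48

8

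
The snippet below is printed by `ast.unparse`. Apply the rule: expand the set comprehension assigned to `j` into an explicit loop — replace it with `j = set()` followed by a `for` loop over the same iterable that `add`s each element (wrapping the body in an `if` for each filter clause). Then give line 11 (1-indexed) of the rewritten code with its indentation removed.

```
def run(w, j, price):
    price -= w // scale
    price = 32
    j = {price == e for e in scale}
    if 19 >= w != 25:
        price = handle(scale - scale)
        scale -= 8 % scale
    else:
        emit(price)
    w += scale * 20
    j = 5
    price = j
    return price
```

emit(price)

Transformed code:
def run(w, j, price):
    price -= w // scale
    price = 32
    j = set()
    for e in scale:
        j.add(price == e)
    if 19 >= w != 25:
        price = handle(scale - scale)
        scale -= 8 % scale
    else:
        emit(price)
    w += scale * 20
    j = 5
    price = j
    return price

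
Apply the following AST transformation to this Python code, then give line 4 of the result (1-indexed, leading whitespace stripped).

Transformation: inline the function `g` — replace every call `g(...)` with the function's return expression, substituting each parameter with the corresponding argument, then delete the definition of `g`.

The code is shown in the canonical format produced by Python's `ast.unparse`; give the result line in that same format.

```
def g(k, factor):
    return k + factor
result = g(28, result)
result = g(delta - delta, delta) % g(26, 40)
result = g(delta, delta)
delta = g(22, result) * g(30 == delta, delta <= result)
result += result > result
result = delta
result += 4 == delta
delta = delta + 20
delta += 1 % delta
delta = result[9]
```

delta = (22 + result) * ((30 == delta) + (delta <= result))

Transformed code:
result = 28 + result
result = (delta - delta + delta) % (26 + 40)
result = delta + delta
delta = (22 + result) * ((30 == delta) + (delta <= result))
result += result > result
result = delta
result += 4 == delta
delta = delta + 20
delta += 1 % delta
delta = result[9]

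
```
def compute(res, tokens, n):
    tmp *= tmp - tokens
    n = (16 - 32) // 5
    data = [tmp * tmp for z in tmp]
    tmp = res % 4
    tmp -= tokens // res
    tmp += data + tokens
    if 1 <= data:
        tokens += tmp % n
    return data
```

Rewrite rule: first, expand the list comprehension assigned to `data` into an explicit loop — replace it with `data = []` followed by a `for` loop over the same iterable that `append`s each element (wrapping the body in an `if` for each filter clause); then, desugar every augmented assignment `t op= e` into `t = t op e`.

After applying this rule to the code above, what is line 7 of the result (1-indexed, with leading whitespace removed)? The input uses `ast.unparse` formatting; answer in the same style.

Transformed code:
def compute(res, tokens, n):
    tmp = tmp * (tmp - tokens)
    n = (16 - 32) // 5
    data = []
    for z in tmp:
        data.append(tmp * tmp)
    tmp = res % 4
    tmp = tmp - tokens // res
    tmp = tmp + (data + tokens)
    if 1 <= data:
        tokens = tokens + tmp % n
    return data

tmp = res % 4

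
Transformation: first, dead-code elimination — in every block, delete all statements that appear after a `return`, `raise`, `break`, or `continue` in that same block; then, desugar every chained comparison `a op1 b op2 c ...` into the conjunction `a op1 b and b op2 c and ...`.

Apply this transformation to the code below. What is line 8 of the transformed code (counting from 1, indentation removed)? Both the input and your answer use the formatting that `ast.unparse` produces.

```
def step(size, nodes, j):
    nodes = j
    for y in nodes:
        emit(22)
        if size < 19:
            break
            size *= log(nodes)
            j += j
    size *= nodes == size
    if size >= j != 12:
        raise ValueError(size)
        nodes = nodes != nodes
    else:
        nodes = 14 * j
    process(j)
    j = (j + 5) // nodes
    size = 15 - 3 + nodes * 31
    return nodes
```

Transformed code:
def step(size, nodes, j):
    nodes = j
    for y in nodes:
        emit(22)
        if size < 19:
            break
    size *= nodes == size
    if size >= j and j != 12:
        raise ValueError(size)
    else:
        nodes = 14 * j
    process(j)
    j = (j + 5) // nodes
    size = 15 - 3 + nodes * 31
    return nodes

if size >= j and j != 12:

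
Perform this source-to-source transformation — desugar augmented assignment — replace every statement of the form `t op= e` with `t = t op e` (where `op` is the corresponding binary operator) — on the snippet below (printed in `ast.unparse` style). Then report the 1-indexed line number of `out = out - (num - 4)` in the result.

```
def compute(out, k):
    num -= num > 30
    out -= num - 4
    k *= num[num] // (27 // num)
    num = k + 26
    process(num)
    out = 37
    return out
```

3

Transformed code:
def compute(out, k):
    num = num - (num > 30)
    out = out - (num - 4)
    k = k * (num[num] // (27 // num))
    num = k + 26
    process(num)
    out = 37
    return out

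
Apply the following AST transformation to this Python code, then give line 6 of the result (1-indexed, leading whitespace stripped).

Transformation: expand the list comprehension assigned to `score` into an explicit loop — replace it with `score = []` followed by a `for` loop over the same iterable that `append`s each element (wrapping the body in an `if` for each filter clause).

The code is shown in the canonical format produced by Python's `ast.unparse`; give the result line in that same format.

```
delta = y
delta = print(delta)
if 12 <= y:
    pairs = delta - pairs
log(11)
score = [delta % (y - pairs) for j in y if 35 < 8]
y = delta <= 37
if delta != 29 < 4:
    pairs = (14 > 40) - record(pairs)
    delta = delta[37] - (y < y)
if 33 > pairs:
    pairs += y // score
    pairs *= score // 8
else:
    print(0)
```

Transformed code:
delta = y
delta = print(delta)
if 12 <= y:
    pairs = delta - pairs
log(11)
score = []
for j in y:
    if 35 < 8:
        score.append(delta % (y - pairs))
y = delta <= 37
if delta != 29 < 4:
    pairs = (14 > 40) - record(pairs)
    delta = delta[37] - (y < y)
if 33 > pairs:
    pairs += y // score
    pairs *= score // 8
else:
    print(0)

score = []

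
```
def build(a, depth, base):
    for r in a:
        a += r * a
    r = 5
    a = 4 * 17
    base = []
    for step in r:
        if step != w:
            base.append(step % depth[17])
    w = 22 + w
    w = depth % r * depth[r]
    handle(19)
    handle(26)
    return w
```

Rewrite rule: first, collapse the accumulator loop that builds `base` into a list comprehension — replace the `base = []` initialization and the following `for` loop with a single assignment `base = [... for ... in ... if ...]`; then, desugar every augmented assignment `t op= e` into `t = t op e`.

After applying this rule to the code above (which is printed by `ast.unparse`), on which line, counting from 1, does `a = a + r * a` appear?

Transformed code:
def build(a, depth, base):
    for r in a:
        a = a + r * a
    r = 5
    a = 4 * 17
    base = [step % depth[17] for step in r if step != w]
    w = 22 + w
    w = depth % r * depth[r]
    handle(19)
    handle(26)
    return w

3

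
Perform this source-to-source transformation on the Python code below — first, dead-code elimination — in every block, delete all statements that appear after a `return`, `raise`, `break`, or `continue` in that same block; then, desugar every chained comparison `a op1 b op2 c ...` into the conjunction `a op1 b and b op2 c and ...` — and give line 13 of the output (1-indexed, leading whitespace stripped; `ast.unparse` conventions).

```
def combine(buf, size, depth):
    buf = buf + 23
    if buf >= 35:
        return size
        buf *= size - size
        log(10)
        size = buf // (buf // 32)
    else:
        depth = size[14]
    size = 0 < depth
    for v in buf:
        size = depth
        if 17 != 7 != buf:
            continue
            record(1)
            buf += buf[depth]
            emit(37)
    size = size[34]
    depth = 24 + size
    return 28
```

depth = 24 + size

Transformed code:
def combine(buf, size, depth):
    buf = buf + 23
    if buf >= 35:
        return size
    else:
        depth = size[14]
    size = 0 < depth
    for v in buf:
        size = depth
        if 17 != 7 and 7 != buf:
            continue
    size = size[34]
    depth = 24 + size
    return 28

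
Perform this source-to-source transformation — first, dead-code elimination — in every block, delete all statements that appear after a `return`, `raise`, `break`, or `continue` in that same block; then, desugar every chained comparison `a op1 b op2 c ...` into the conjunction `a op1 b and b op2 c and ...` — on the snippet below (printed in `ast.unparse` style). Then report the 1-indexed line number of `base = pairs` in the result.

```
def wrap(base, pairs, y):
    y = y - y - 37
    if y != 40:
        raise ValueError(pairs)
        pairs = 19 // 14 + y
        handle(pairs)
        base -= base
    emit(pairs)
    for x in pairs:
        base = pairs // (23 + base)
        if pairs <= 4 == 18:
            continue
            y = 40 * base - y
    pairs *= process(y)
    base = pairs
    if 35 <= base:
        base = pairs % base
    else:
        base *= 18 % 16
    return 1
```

Transformed code:
def wrap(base, pairs, y):
    y = y - y - 37
    if y != 40:
        raise ValueError(pairs)
    emit(pairs)
    for x in pairs:
        base = pairs // (23 + base)
        if pairs <= 4 and 4 == 18:
            continue
    pairs *= process(y)
    base = pairs
    if 35 <= base:
        base = pairs % base
    else:
        base *= 18 % 16
    return 1

11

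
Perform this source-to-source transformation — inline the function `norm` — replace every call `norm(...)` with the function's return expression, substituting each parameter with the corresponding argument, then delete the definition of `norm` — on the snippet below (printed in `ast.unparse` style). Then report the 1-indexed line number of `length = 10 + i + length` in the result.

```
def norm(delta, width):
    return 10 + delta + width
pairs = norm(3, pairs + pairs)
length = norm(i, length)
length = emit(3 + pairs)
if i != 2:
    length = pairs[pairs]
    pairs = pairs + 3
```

Transformed code:
pairs = 10 + 3 + (pairs + pairs)
length = 10 + i + length
length = emit(3 + pairs)
if i != 2:
    length = pairs[pairs]
    pairs = pairs + 3

2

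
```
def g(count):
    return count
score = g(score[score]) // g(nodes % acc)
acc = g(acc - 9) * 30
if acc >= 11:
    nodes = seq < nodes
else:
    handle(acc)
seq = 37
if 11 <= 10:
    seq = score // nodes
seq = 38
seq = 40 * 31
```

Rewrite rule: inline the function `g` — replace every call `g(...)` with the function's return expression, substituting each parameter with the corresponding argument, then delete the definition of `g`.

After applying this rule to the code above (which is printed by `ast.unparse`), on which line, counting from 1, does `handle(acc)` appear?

Transformed code:
score = score[score] // (nodes % acc)
acc = (acc - 9) * 30
if acc >= 11:
    nodes = seq < nodes
else:
    handle(acc)
seq = 37
if 11 <= 10:
    seq = score // nodes
seq = 38
seq = 40 * 31

6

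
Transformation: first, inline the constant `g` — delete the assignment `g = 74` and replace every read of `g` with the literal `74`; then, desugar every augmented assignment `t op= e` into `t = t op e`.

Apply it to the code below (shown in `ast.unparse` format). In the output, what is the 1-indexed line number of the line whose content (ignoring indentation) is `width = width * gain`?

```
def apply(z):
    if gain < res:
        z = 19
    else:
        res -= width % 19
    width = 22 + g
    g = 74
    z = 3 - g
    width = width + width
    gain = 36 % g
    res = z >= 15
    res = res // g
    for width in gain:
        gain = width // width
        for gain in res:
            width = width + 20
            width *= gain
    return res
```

16

Transformed code:
def apply(z):
    if gain < res:
        z = 19
    else:
        res = res - width % 19
    width = 22 + 74
    z = 3 - 74
    width = width + width
    gain = 36 % 74
    res = z >= 15
    res = res // 74
    for width in gain:
        gain = width // width
        for gain in res:
            width = width + 20
            width = width * gain
    return res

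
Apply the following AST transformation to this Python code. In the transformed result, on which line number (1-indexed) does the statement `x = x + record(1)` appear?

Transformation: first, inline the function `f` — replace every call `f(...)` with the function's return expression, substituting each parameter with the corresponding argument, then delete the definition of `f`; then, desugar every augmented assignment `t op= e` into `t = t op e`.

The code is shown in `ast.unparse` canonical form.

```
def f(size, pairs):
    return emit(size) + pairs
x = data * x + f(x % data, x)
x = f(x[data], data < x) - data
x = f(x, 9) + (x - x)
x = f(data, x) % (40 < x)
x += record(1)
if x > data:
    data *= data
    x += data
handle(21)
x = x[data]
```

5

Transformed code:
x = data * x + (emit(x % data) + x)
x = emit(x[data]) + (data < x) - data
x = emit(x) + 9 + (x - x)
x = (emit(data) + x) % (40 < x)
x = x + record(1)
if x > data:
    data = data * data
    x = x + data
handle(21)
x = x[data]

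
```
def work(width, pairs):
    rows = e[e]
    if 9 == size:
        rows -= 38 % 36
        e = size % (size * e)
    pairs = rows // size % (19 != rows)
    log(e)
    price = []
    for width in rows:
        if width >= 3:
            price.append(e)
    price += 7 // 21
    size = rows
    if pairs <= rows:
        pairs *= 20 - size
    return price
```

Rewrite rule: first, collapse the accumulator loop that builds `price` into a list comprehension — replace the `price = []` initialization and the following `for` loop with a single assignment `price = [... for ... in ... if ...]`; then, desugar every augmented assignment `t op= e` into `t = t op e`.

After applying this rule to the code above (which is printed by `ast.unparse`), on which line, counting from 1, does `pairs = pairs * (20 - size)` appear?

12

Transformed code:
def work(width, pairs):
    rows = e[e]
    if 9 == size:
        rows = rows - 38 % 36
        e = size % (size * e)
    pairs = rows // size % (19 != rows)
    log(e)
    price = [e for width in rows if width >= 3]
    price = price + 7 // 21
    size = rows
    if pairs <= rows:
        pairs = pairs * (20 - size)
    return price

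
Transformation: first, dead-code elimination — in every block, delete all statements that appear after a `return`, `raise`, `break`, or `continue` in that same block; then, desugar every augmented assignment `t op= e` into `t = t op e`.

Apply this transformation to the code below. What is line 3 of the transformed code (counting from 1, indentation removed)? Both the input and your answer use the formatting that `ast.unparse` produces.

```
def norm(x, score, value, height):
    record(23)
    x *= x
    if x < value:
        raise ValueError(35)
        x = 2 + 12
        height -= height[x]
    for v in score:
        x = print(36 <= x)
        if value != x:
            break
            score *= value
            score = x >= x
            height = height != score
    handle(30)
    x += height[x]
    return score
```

Transformed code:
def norm(x, score, value, height):
    record(23)
    x = x * x
    if x < value:
        raise ValueError(35)
    for v in score:
        x = print(36 <= x)
        if value != x:
            break
    handle(30)
    x = x + height[x]
    return score

x = x * x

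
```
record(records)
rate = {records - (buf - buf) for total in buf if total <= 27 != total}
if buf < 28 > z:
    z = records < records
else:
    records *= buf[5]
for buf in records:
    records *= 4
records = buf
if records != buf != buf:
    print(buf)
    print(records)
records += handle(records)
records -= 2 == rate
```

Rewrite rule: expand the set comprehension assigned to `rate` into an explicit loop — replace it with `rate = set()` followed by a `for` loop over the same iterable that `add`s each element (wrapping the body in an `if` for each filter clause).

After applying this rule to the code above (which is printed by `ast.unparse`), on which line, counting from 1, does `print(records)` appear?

Transformed code:
record(records)
rate = set()
for total in buf:
    if total <= 27 != total:
        rate.add(records - (buf - buf))
if buf < 28 > z:
    z = records < records
else:
    records *= buf[5]
for buf in records:
    records *= 4
records = buf
if records != buf != buf:
    print(buf)
    print(records)
records += handle(records)
records -= 2 == rate

15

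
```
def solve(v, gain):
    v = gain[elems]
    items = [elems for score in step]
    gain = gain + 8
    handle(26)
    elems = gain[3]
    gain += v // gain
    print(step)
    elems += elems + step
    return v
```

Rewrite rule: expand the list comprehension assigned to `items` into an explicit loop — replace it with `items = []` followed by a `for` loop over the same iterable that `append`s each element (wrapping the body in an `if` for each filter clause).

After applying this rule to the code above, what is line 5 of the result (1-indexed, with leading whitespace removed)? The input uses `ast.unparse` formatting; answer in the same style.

items.append(elems)

Transformed code:
def solve(v, gain):
    v = gain[elems]
    items = []
    for score in step:
        items.append(elems)
    gain = gain + 8
    handle(26)
    elems = gain[3]
    gain += v // gain
    print(step)
    elems += elems + step
    return v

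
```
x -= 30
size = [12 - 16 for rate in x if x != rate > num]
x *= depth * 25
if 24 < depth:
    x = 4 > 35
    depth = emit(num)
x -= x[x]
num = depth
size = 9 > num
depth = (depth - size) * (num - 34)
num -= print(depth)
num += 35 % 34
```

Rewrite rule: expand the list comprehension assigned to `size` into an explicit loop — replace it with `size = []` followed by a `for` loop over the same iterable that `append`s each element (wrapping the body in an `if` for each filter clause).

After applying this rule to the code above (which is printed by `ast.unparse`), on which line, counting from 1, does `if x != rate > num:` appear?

4

Transformed code:
x -= 30
size = []
for rate in x:
    if x != rate > num:
        size.append(12 - 16)
x *= depth * 25
if 24 < depth:
    x = 4 > 35
    depth = emit(num)
x -= x[x]
num = depth
size = 9 > num
depth = (depth - size) * (num - 34)
num -= print(depth)
num += 35 % 34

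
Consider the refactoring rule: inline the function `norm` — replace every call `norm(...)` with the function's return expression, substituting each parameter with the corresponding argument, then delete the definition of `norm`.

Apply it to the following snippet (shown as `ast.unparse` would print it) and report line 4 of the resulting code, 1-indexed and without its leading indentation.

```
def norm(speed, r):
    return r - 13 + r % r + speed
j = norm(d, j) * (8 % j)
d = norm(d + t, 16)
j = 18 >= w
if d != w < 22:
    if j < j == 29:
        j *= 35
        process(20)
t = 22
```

Transformed code:
j = (j - 13 + j % j + d) * (8 % j)
d = 16 - 13 + 16 % 16 + (d + t)
j = 18 >= w
if d != w < 22:
    if j < j == 29:
        j *= 35
        process(20)
t = 22

if d != w < 22:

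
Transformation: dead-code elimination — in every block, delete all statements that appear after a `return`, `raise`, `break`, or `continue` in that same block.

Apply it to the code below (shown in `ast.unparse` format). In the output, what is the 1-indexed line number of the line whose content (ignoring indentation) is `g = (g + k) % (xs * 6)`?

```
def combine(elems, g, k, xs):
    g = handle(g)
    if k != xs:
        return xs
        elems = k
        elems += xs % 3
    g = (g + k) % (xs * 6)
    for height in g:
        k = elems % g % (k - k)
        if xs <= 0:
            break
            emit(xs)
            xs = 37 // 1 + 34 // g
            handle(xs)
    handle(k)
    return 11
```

Transformed code:
def combine(elems, g, k, xs):
    g = handle(g)
    if k != xs:
        return xs
    g = (g + k) % (xs * 6)
    for height in g:
        k = elems % g % (k - k)
        if xs <= 0:
            break
    handle(k)
    return 11

5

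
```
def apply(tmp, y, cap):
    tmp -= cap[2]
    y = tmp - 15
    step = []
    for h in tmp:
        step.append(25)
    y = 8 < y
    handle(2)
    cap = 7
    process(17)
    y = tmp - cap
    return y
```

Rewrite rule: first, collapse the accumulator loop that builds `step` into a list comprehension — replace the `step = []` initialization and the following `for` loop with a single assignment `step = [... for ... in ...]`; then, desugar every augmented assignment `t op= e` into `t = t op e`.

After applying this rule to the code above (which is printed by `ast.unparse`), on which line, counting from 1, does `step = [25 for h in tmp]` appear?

4

Transformed code:
def apply(tmp, y, cap):
    tmp = tmp - cap[2]
    y = tmp - 15
    step = [25 for h in tmp]
    y = 8 < y
    handle(2)
    cap = 7
    process(17)
    y = tmp - cap
    return y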